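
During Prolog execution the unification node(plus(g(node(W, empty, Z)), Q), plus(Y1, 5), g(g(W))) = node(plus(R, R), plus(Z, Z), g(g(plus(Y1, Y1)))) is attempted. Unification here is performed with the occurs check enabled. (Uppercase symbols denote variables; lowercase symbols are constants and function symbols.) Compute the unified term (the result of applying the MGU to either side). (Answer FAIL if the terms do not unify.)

node(plus(g(node(plus(5, 5), empty, 5)), g(node(plus(5, 5), empty, 5))), plus(5, 5), g(g(plus(5, 5))))

Decompose node/3: plus(g(node(W, empty, Z)), Q) = plus(R, R),  plus(Y1, 5) = plus(Z, Z),  g(g(W)) = g(g(plus(Y1, Y1))).
Decompose plus/2: g(node(W, empty, Z)) = R,  Q = R.
Bind R := g(node(W, empty, Z)); substituting into the one remaining equation that mentions R gives: Q = g(node(W, empty, Z)).
Bind Q := g(node(W, empty, Z)); no other remaining equation mentions Q.
Decompose plus/2: Y1 = Z,  5 = Z.
Bind Y1 := Z; substituting into the one remaining equation that mentions Y1 gives: g(g(W)) = g(g(plus(Z, Z))).
Bind Z := 5; substituting into the remaining equation gives: g(g(W)) = g(g(plus(5, 5))). Substituting into the earlier bindings gives R := g(node(W, empty, 5)), Q := g(node(W, empty, 5)), Y1 := 5.
Decompose g/1: g(W) = g(plus(5, 5)).
Decompose g/1: W = plus(5, 5).
Bind W := plus(5, 5). Substituting into the earlier bindings gives R := g(node(plus(5, 5), empty, 5)), Q := g(node(plus(5, 5), empty, 5)).
Applying the MGU to either side gives node(plus(g(node(plus(5, 5), empty, 5)), g(node(plus(5, 5), empty, 5))), plus(5, 5), g(g(plus(5, 5)))).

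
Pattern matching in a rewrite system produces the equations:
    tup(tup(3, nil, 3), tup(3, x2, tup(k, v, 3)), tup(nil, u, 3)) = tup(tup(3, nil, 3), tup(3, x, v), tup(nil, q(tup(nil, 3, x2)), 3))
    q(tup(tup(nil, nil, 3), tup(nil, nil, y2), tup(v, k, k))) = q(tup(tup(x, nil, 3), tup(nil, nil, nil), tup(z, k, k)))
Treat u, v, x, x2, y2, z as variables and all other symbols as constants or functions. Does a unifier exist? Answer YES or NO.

Decompose tup/3: tup(3, nil, 3) = tup(3, nil, 3),  tup(3, x2, tup(k, v, 3)) = tup(3, x, v),  tup(nil, u, 3) = tup(nil, q(tup(nil, 3, x2)), 3).
Delete trivial equation tup(3, nil, 3) = tup(3, nil, 3).
Decompose tup/3: 3 = 3,  x2 = x,  tup(k, v, 3) = v.
Delete trivial equation 3 = 3.
Bind x2 := x; substituting into the one remaining equation that mentions x2 gives: tup(nil, u, 3) = tup(nil, q(tup(nil, 3, x)), 3).
Occurs check fails: v occurs in tup(k, v, 3); the equation v = tup(k, v, 3) has no finite solution.

NO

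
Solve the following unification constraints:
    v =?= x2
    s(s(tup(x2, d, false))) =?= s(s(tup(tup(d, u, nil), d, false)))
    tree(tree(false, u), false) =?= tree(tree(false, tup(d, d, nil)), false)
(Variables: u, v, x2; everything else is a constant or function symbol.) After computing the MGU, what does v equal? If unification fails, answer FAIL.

Bind v := x2; no other remaining equation mentions v.
Decompose s/1: s(tup(x2, d, false)) =?= s(tup(tup(d, u, nil), d, false)).
Decompose s/1: tup(x2, d, false) =?= tup(tup(d, u, nil), d, false).
Decompose tup/3: x2 =?= tup(d, u, nil),  d =?= d,  false =?= false.
Bind x2 := tup(d, u, nil); no other remaining equation mentions x2. Substituting into the earlier binding gives v := tup(d, u, nil).
Delete trivial equation d =?= d.
Delete trivial equation false =?= false.
Decompose tree/2: tree(false, u) =?= tree(false, tup(d, d, nil)),  false =?= false.
Decompose tree/2: false =?= false,  u =?= tup(d, d, nil).
Delete trivial equation false =?= false.
Bind u := tup(d, d, nil); no other remaining equation mentions u. Substituting into the earlier bindings gives v := tup(d, tup(d, d, nil), nil), x2 := tup(d, tup(d, d, nil), nil).
Delete trivial equation false =?= false.
MGU = { v := tup(d, tup(d, d, nil), nil), x2 := tup(d, tup(d, d, nil), nil), u := tup(d, d, nil) }, so v := tup(d, tup(d, d, nil), nil).

tup(d, tup(d, d, nil), nil)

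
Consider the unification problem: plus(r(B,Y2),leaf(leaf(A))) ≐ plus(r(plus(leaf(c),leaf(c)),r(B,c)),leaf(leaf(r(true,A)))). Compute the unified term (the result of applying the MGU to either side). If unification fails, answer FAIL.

Decompose plus/2: r(B,Y2) ≐ r(plus(leaf(c),leaf(c)),r(B,c)),  leaf(leaf(A)) ≐ leaf(leaf(r(true,A))).
Decompose r/2: B ≐ plus(leaf(c),leaf(c)),  Y2 ≐ r(B,c).
Bind B := plus(leaf(c),leaf(c)); substituting into the one remaining equation that mentions B gives: Y2 ≐ r(plus(leaf(c),leaf(c)),c).
Bind Y2 := r(plus(leaf(c),leaf(c)),c); no other remaining equation mentions Y2.
Decompose leaf/1: leaf(A) ≐ leaf(r(true,A)).
Decompose leaf/1: A ≐ r(true,A).
Occurs check fails: A occurs in r(true,A); the equation A ≐ r(true,A) has no finite solution.

FAIL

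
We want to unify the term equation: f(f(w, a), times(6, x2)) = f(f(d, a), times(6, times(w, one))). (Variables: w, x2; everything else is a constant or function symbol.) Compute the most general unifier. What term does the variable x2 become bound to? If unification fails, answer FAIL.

Decompose f/2: f(w, a) = f(d, a),  times(6, x2) = times(6, times(w, one)).
Decompose f/2: w = d,  a = a.
Bind w := d; substituting into the one remaining equation that mentions w gives: times(6, x2) = times(6, times(d, one)).
Delete trivial equation a = a.
Decompose times/2: 6 = 6,  x2 = times(d, one).
Delete trivial equation 6 = 6.
Bind x2 := times(d, one).
MGU = { w ↦ d, x2 ↦ times(d, one) }, so x2 ↦ times(d, one).

times(d, one)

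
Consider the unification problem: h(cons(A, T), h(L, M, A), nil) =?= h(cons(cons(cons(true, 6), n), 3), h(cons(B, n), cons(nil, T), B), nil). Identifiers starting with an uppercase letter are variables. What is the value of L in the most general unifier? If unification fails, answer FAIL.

Decompose h/3: cons(A, T) =?= cons(cons(cons(true, 6), n), 3),  h(L, M, A) =?= h(cons(B, n), cons(nil, T), B),  nil =?= nil.
Decompose cons/2: A =?= cons(cons(true, 6), n),  T =?= 3.
Bind A := cons(cons(true, 6), n); substituting into the one remaining equation that mentions A gives: h(L, M, cons(cons(true, 6), n)) =?= h(cons(B, n), cons(nil, T), B).
Bind T := 3; substituting into the one remaining equation that mentions T gives: h(L, M, cons(cons(true, 6), n)) =?= h(cons(B, n), cons(nil, 3), B).
Decompose h/3: L =?= cons(B, n),  M =?= cons(nil, 3),  cons(cons(true, 6), n) =?= B.
Bind L := cons(B, n); no other remaining equation mentions L.
Bind M := cons(nil, 3); no other remaining equation mentions M.
Bind B := cons(cons(true, 6), n); no other remaining equation mentions B. Substituting into the earlier binding gives L := cons(cons(cons(true, 6), n), n).
Delete trivial equation nil =?= nil.
MGU = { A ↦ cons(cons(true, 6), n), T ↦ 3, L ↦ cons(cons(cons(true, 6), n), n), M ↦ cons(nil, 3), B ↦ cons(cons(true, 6), n) }, so L ↦ cons(cons(cons(true, 6), n), n).

cons(cons(cons(true, 6), n), n)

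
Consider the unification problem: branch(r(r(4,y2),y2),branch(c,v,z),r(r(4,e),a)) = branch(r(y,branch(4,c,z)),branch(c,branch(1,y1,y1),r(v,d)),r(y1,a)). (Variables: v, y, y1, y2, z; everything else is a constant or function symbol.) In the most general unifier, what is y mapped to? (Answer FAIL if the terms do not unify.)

Decompose branch/3: r(r(4,y2),y2) = r(y,branch(4,c,z)),  branch(c,v,z) = branch(c,branch(1,y1,y1),r(v,d)),  r(r(4,e),a) = r(y1,a).
Decompose r/2: r(4,y2) = y,  y2 = branch(4,c,z).
Bind y := r(4,y2); no other remaining equation mentions y.
Bind y2 := branch(4,c,z); no other remaining equation mentions y2. Substituting into the earlier binding gives y := r(4,branch(4,c,z)).
Decompose branch/3: c = c,  v = branch(1,y1,y1),  z = r(v,d).
Delete trivial equation c = c.
Bind v := branch(1,y1,y1); substituting into the one remaining equation that mentions v gives: z = r(branch(1,y1,y1),d).
Bind z := r(branch(1,y1,y1),d); no other remaining equation mentions z. Substituting into the earlier bindings gives y := r(4,branch(4,c,r(branch(1,y1,y1),d))), y2 := branch(4,c,r(branch(1,y1,y1),d)).
Decompose r/2: r(4,e) = y1,  a = a.
Bind y1 := r(4,e); no other remaining equation mentions y1. Substituting into the earlier bindings gives y := r(4,branch(4,c,r(branch(1,r(4,e),r(4,e)),d))), y2 := branch(4,c,r(branch(1,r(4,e),r(4,e)),d)), v := branch(1,r(4,e),r(4,e)), z := r(branch(1,r(4,e),r(4,e)),d).
Delete trivial equation a = a.
MGU = { y ↦ r(4,branch(4,c,r(branch(1,r(4,e),r(4,e)),d))), y2 ↦ branch(4,c,r(branch(1,r(4,e),r(4,e)),d)), v ↦ branch(1,r(4,e),r(4,e)), z ↦ r(branch(1,r(4,e),r(4,e)),d), y1 ↦ r(4,e) }, so y ↦ r(4,branch(4,c,r(branch(1,r(4,e),r(4,e)),d))).

r(4,branch(4,c,r(branch(1,r(4,e),r(4,e)),d)))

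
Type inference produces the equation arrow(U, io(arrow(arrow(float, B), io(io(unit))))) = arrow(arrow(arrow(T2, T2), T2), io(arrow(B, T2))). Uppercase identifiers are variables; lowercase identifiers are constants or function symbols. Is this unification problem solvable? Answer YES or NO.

Decompose arrow/2: U = arrow(arrow(T2, T2), T2),  io(arrow(arrow(float, B), io(io(unit)))) = io(arrow(B, T2)).
Bind U := arrow(arrow(T2, T2), T2); no other remaining equation mentions U.
Decompose io/1: arrow(arrow(float, B), io(io(unit))) = arrow(B, T2).
Decompose arrow/2: arrow(float, B) = B,  io(io(unit)) = T2.
Occurs check fails: B occurs in arrow(float, B); the equation B = arrow(float, B) has no finite solution.

NO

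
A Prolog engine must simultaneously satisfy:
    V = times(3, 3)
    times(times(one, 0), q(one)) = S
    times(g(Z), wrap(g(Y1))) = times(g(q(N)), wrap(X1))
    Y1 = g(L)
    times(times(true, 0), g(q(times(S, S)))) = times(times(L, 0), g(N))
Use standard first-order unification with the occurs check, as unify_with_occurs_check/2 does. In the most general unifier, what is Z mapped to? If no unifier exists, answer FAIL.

Bind V := times(3, 3); no other remaining equation mentions V.
Bind S := times(times(one, 0), q(one)); substituting into the one remaining equation that mentions S gives: times(times(true, 0), g(q(times(times(times(one, 0), q(one)), times(times(one, 0), q(one)))))) = times(times(L, 0), g(N)).
Decompose times/2: g(Z) = g(q(N)),  wrap(g(Y1)) = wrap(X1).
Decompose g/1: Z = q(N).
Bind Z := q(N); no other remaining equation mentions Z.
Decompose wrap/1: g(Y1) = X1.
Bind X1 := g(Y1); no other remaining equation mentions X1.
Bind Y1 := g(L); no other remaining equation mentions Y1. Substituting into the earlier binding gives X1 := g(g(L)).
Decompose times/2: times(true, 0) = times(L, 0),  g(q(times(times(times(one, 0), q(one)), times(times(one, 0), q(one))))) = g(N).
Decompose times/2: true = L,  0 = 0.
Bind L := true; no other remaining equation mentions L. Substituting into the earlier bindings gives X1 := g(g(true)), Y1 := g(true).
Delete trivial equation 0 = 0.
Decompose g/1: q(times(times(times(one, 0), q(one)), times(times(one, 0), q(one)))) = N.
Bind N := q(times(times(times(one, 0), q(one)), times(times(one, 0), q(one)))). Substituting into the earlier binding gives Z := q(q(times(times(times(one, 0), q(one)), times(times(one, 0), q(one))))).
MGU = { V ↦ times(3, 3), S ↦ times(times(one, 0), q(one)), Z ↦ q(q(times(times(times(one, 0), q(one)), times(times(one, 0), q(one))))), X1 ↦ g(g(true)), Y1 ↦ g(true), L ↦ true, N ↦ q(times(times(times(one, 0), q(one)), times(times(one, 0), q(one)))) }, so Z ↦ q(q(times(times(times(one, 0), q(one)), times(times(one, 0), q(one))))).

q(q(times(times(times(one, 0), q(one)), times(times(one, 0), q(one)))))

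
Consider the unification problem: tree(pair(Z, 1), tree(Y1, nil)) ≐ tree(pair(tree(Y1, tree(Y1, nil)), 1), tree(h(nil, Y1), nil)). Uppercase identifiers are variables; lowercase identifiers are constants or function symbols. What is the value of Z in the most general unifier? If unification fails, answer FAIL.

Decompose tree/2: pair(Z, 1) ≐ pair(tree(Y1, tree(Y1, nil)), 1),  tree(Y1, nil) ≐ tree(h(nil, Y1), nil).
Decompose pair/2: Z ≐ tree(Y1, tree(Y1, nil)),  1 ≐ 1.
Bind Z := tree(Y1, tree(Y1, nil)); no other remaining equation mentions Z.
Delete trivial equation 1 ≐ 1.
Decompose tree/2: Y1 ≐ h(nil, Y1),  nil ≐ nil.
Occurs check fails: Y1 occurs in h(nil, Y1); the equation Y1 ≐ h(nil, Y1) has no finite solution.

FAIL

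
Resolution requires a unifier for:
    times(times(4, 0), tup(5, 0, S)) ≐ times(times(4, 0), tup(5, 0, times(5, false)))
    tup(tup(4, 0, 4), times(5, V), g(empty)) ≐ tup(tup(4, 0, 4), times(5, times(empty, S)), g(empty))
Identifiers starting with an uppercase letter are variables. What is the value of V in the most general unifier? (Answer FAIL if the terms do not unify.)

Decompose times/2: times(4, 0) ≐ times(4, 0),  tup(5, 0, S) ≐ tup(5, 0, times(5, false)).
Delete trivial equation times(4, 0) ≐ times(4, 0).
Decompose tup/3: 5 ≐ 5,  0 ≐ 0,  S ≐ times(5, false).
Delete trivial equation 5 ≐ 5.
Delete trivial equation 0 ≐ 0.
Bind S := times(5, false); substituting into the remaining equation gives: tup(tup(4, 0, 4), times(5, V), g(empty)) ≐ tup(tup(4, 0, 4), times(5, times(empty, times(5, false))), g(empty)).
Decompose tup/3: tup(4, 0, 4) ≐ tup(4, 0, 4),  times(5, V) ≐ times(5, times(empty, times(5, false))),  g(empty) ≐ g(empty).
Delete trivial equation tup(4, 0, 4) ≐ tup(4, 0, 4).
Decompose times/2: 5 ≐ 5,  V ≐ times(empty, times(5, false)).
Delete trivial equation 5 ≐ 5.
Bind V := times(empty, times(5, false)); no other remaining equation mentions V.
Delete trivial equation g(empty) ≐ g(empty).
MGU = { S -> times(5, false), V -> times(empty, times(5, false)) }, so V -> times(empty, times(5, false)).

times(empty, times(5, false))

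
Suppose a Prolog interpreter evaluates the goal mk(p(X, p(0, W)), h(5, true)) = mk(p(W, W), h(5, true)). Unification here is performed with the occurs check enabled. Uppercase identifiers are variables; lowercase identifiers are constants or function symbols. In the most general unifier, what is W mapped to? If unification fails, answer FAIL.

Decompose mk/2: p(X, p(0, W)) = p(W, W),  h(5, true) = h(5, true).
Decompose p/2: X = W,  p(0, W) = W.
Bind X := W; no other remaining equation mentions X.
Occurs check fails: W occurs in p(0, W); the equation W = p(0, W) has no finite solution.

FAIL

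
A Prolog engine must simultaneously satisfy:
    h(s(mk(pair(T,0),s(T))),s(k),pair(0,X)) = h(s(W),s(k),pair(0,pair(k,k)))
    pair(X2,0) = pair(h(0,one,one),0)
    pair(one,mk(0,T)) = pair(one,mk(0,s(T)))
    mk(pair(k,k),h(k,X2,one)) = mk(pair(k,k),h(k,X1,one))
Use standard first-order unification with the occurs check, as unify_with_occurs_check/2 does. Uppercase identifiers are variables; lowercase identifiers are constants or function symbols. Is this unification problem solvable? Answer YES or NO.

NO

Decompose h/3: s(mk(pair(T,0),s(T))) = s(W),  s(k) = s(k),  pair(0,X) = pair(0,pair(k,k)).
Decompose s/1: mk(pair(T,0),s(T)) = W.
Bind W := mk(pair(T,0),s(T)); no other remaining equation mentions W.
Delete trivial equation s(k) = s(k).
Decompose pair/2: 0 = 0,  X = pair(k,k).
Delete trivial equation 0 = 0.
Bind X := pair(k,k); no other remaining equation mentions X.
Decompose pair/2: X2 = h(0,one,one),  0 = 0.
Bind X2 := h(0,one,one); substituting into the one remaining equation that mentions X2 gives: mk(pair(k,k),h(k,h(0,one,one),one)) = mk(pair(k,k),h(k,X1,one)).
Delete trivial equation 0 = 0.
Decompose pair/2: one = one,  mk(0,T) = mk(0,s(T)).
Delete trivial equation one = one.
Decompose mk/2: 0 = 0,  T = s(T).
Delete trivial equation 0 = 0.
Occurs check fails: T occurs in s(T); the equation T = s(T) has no finite solution.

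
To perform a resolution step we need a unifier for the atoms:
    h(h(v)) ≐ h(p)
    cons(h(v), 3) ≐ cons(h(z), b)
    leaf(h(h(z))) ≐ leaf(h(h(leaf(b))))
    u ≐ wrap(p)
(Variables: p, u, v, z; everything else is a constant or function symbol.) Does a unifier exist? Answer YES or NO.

NO

Decompose h/1: h(v) ≐ p.
Bind p := h(v); substituting into the one remaining equation that mentions p gives: u ≐ wrap(h(v)).
Decompose cons/2: h(v) ≐ h(z),  3 ≐ b.
Decompose h/1: v ≐ z.
Bind v := z; substituting into the one remaining equation that mentions v gives: u ≐ wrap(h(z)). Substituting into the earlier binding gives p := h(z).
Clash: constants 3 and b differ; no unifier exists.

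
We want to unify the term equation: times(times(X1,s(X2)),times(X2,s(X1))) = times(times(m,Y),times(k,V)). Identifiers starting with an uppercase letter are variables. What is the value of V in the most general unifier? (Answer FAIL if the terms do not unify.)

Decompose times/2: times(X1,s(X2)) = times(m,Y),  times(X2,s(X1)) = times(k,V).
Decompose times/2: X1 = m,  s(X2) = Y.
Bind X1 := m; substituting into the one remaining equation that mentions X1 gives: times(X2,s(m)) = times(k,V).
Bind Y := s(X2); no other remaining equation mentions Y.
Decompose times/2: X2 = k,  s(m) = V.
Bind X2 := k; no other remaining equation mentions X2. Substituting into the earlier binding gives Y := s(k).
Bind V := s(m).
MGU = { X1 := m, Y := s(k), X2 := k, V := s(m) }, so V := s(m).

s(m)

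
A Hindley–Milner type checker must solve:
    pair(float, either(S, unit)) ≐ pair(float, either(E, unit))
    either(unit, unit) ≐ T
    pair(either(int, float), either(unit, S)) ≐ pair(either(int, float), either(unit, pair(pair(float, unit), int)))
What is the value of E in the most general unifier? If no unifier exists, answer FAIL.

pair(pair(float, unit), int)

Decompose pair/2: float ≐ float,  either(S, unit) ≐ either(E, unit).
Delete trivial equation float ≐ float.
Decompose either/2: S ≐ E,  unit ≐ unit.
Bind S := E; substituting into the one remaining equation that mentions S gives: pair(either(int, float), either(unit, E)) ≐ pair(either(int, float), either(unit, pair(pair(float, unit), int))).
Delete trivial equation unit ≐ unit.
Bind T := either(unit, unit); no other remaining equation mentions T.
Decompose pair/2: either(int, float) ≐ either(int, float),  either(unit, E) ≐ either(unit, pair(pair(float, unit), int)).
Delete trivial equation either(int, float) ≐ either(int, float).
Decompose either/2: unit ≐ unit,  E ≐ pair(pair(float, unit), int).
Delete trivial equation unit ≐ unit.
Bind E := pair(pair(float, unit), int). Substituting into the earlier binding gives S := pair(pair(float, unit), int).
MGU = { S -> pair(pair(float, unit), int), T -> either(unit, unit), E -> pair(pair(float, unit), int) }, so E -> pair(pair(float, unit), int).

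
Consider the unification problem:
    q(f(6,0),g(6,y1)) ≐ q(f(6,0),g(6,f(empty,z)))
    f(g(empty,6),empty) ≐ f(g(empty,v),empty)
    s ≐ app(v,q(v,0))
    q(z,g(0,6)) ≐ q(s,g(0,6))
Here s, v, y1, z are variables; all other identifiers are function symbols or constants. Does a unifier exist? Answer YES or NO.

Decompose q/2: f(6,0) ≐ f(6,0),  g(6,y1) ≐ g(6,f(empty,z)).
Delete trivial equation f(6,0) ≐ f(6,0).
Decompose g/2: 6 ≐ 6,  y1 ≐ f(empty,z).
Delete trivial equation 6 ≐ 6.
Bind y1 := f(empty,z); no other remaining equation mentions y1.
Decompose f/2: g(empty,6) ≐ g(empty,v),  empty ≐ empty.
Decompose g/2: empty ≐ empty,  6 ≐ v.
Delete trivial equation empty ≐ empty.
Bind v := 6; substituting into the one remaining equation that mentions v gives: s ≐ app(6,q(6,0)).
Delete trivial equation empty ≐ empty.
Bind s := app(6,q(6,0)); substituting into the remaining equation gives: q(z,g(0,6)) ≐ q(app(6,q(6,0)),g(0,6)).
Decompose q/2: z ≐ app(6,q(6,0)),  g(0,6) ≐ g(0,6).
Bind z := app(6,q(6,0)); no other remaining equation mentions z. Substituting into the earlier binding gives y1 := f(empty,app(6,q(6,0))).
Delete trivial equation g(0,6) ≐ g(0,6).
No equations remain and no clash or occurs-check failure arose, so a unifier exists.

YES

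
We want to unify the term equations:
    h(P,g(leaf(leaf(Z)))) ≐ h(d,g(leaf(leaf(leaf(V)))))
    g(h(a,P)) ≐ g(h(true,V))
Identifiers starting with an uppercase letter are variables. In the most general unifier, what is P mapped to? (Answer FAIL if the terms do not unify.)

FAIL

Decompose h/2: P ≐ d,  g(leaf(leaf(Z))) ≐ g(leaf(leaf(leaf(V)))).
Bind P := d; substituting into the one remaining equation that mentions P gives: g(h(a,d)) ≐ g(h(true,V)).
Decompose g/1: leaf(leaf(Z)) ≐ leaf(leaf(leaf(V))).
Decompose leaf/1: leaf(Z) ≐ leaf(leaf(V)).
Decompose leaf/1: Z ≐ leaf(V).
Bind Z := leaf(V); no other remaining equation mentions Z.
Decompose g/1: h(a,d) ≐ h(true,V).
Decompose h/2: a ≐ true,  d ≐ V.
Clash: constants a and true differ; no unifier exists.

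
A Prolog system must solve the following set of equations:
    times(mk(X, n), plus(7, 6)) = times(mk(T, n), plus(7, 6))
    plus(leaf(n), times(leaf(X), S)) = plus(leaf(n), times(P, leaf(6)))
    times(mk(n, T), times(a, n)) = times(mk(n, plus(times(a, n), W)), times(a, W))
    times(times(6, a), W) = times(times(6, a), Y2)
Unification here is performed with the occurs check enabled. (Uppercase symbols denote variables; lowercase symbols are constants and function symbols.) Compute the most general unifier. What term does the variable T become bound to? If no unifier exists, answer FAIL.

plus(times(a, n), n)

Decompose times/2: mk(X, n) = mk(T, n),  plus(7, 6) = plus(7, 6).
Decompose mk/2: X = T,  n = n.
Bind X := T; substituting into the one remaining equation that mentions X gives: plus(leaf(n), times(leaf(T), S)) = plus(leaf(n), times(P, leaf(6))).
Delete trivial equation n = n.
Delete trivial equation plus(7, 6) = plus(7, 6).
Decompose plus/2: leaf(n) = leaf(n),  times(leaf(T), S) = times(P, leaf(6)).
Delete trivial equation leaf(n) = leaf(n).
Decompose times/2: leaf(T) = P,  S = leaf(6).
Bind P := leaf(T); no other remaining equation mentions P.
Bind S := leaf(6); no other remaining equation mentions S.
Decompose times/2: mk(n, T) = mk(n, plus(times(a, n), W)),  times(a, n) = times(a, W).
Decompose mk/2: n = n,  T = plus(times(a, n), W).
Delete trivial equation n = n.
Bind T := plus(times(a, n), W); no other remaining equation mentions T. Substituting into the earlier bindings gives X := plus(times(a, n), W), P := leaf(plus(times(a, n), W)).
Decompose times/2: a = a,  n = W.
Delete trivial equation a = a.
Bind W := n; substituting into the remaining equation gives: times(times(6, a), n) = times(times(6, a), Y2). Substituting into the earlier bindings gives X := plus(times(a, n), n), P := leaf(plus(times(a, n), n)), T := plus(times(a, n), n).
Decompose times/2: times(6, a) = times(6, a),  n = Y2.
Delete trivial equation times(6, a) = times(6, a).
Bind Y2 := n.
MGU = { X -> plus(times(a, n), n), P -> leaf(plus(times(a, n), n)), S -> leaf(6), T -> plus(times(a, n), n), W -> n, Y2 -> n }, so T -> plus(times(a, n), n).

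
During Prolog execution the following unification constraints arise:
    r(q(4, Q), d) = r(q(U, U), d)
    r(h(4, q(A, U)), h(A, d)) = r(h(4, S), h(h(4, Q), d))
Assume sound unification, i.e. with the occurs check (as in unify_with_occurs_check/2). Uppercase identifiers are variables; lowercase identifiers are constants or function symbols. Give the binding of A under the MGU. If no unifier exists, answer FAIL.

Decompose r/2: q(4, Q) = q(U, U),  d = d.
Decompose q/2: 4 = U,  Q = U.
Bind U := 4; substituting into the 2 remaining equations that mention U gives: Q = 4,  r(h(4, q(A, 4)), h(A, d)) = r(h(4, S), h(h(4, Q), d)).
Bind Q := 4; substituting into the one remaining equation that mentions Q gives: r(h(4, q(A, 4)), h(A, d)) = r(h(4, S), h(h(4, 4), d)).
Delete trivial equation d = d.
Decompose r/2: h(4, q(A, 4)) = h(4, S),  h(A, d) = h(h(4, 4), d).
Decompose h/2: 4 = 4,  q(A, 4) = S.
Delete trivial equation 4 = 4.
Bind S := q(A, 4); no other remaining equation mentions S.
Decompose h/2: A = h(4, 4),  d = d.
Bind A := h(4, 4); no other remaining equation mentions A. Substituting into the earlier binding gives S := q(h(4, 4), 4).
Delete trivial equation d = d.
MGU = { U -> 4, Q -> 4, S -> q(h(4, 4), 4), A -> h(4, 4) }, so A -> h(4, 4).

h(4, 4)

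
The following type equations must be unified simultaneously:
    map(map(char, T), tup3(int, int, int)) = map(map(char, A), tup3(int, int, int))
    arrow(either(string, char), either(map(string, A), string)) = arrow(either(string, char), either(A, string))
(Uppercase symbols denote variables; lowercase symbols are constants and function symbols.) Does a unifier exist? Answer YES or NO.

Decompose map/2: map(char, T) = map(char, A),  tup3(int, int, int) = tup3(int, int, int).
Decompose map/2: char = char,  T = A.
Delete trivial equation char = char.
Bind T := A; no other remaining equation mentions T.
Delete trivial equation tup3(int, int, int) = tup3(int, int, int).
Decompose arrow/2: either(string, char) = either(string, char),  either(map(string, A), string) = either(A, string).
Delete trivial equation either(string, char) = either(string, char).
Decompose either/2: map(string, A) = A,  string = string.
Occurs check fails: A occurs in map(string, A); the equation A = map(string, A) has no finite solution.

NO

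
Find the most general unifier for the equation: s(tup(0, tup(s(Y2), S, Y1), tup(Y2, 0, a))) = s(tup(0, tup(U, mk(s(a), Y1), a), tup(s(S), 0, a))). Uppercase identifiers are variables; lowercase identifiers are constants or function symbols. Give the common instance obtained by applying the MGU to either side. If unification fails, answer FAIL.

Decompose s/1: tup(0, tup(s(Y2), S, Y1), tup(Y2, 0, a)) = tup(0, tup(U, mk(s(a), Y1), a), tup(s(S), 0, a)).
Decompose tup/3: 0 = 0,  tup(s(Y2), S, Y1) = tup(U, mk(s(a), Y1), a),  tup(Y2, 0, a) = tup(s(S), 0, a).
Delete trivial equation 0 = 0.
Decompose tup/3: s(Y2) = U,  S = mk(s(a), Y1),  Y1 = a.
Bind U := s(Y2); no other remaining equation mentions U.
Bind S := mk(s(a), Y1); substituting into the one remaining equation that mentions S gives: tup(Y2, 0, a) = tup(s(mk(s(a), Y1)), 0, a).
Bind Y1 := a; substituting into the remaining equation gives: tup(Y2, 0, a) = tup(s(mk(s(a), a)), 0, a). Substituting into the earlier binding gives S := mk(s(a), a).
Decompose tup/3: Y2 = s(mk(s(a), a)),  0 = 0,  a = a.
Bind Y2 := s(mk(s(a), a)); no other remaining equation mentions Y2. Substituting into the earlier binding gives U := s(s(mk(s(a), a))).
Delete trivial equation 0 = 0.
Delete trivial equation a = a.
Applying the MGU to either side gives s(tup(0, tup(s(s(mk(s(a), a))), mk(s(a), a), a), tup(s(mk(s(a), a)), 0, a))).

s(tup(0, tup(s(s(mk(s(a), a))), mk(s(a), a), a), tup(s(mk(s(a), a)), 0, a)))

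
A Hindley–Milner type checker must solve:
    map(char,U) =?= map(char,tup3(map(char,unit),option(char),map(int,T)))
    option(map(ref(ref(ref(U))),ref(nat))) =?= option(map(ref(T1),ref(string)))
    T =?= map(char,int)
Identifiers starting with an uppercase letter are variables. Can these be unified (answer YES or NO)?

NO

Decompose map/2: char =?= char,  U =?= tup3(map(char,unit),option(char),map(int,T)).
Delete trivial equation char =?= char.
Bind U := tup3(map(char,unit),option(char),map(int,T)); substituting into the one remaining equation that mentions U gives: option(map(ref(ref(ref(tup3(map(char,unit),option(char),map(int,T))))),ref(nat))) =?= option(map(ref(T1),ref(string))).
Decompose option/1: map(ref(ref(ref(tup3(map(char,unit),option(char),map(int,T))))),ref(nat)) =?= map(ref(T1),ref(string)).
Decompose map/2: ref(ref(ref(tup3(map(char,unit),option(char),map(int,T))))) =?= ref(T1),  ref(nat) =?= ref(string).
Decompose ref/1: ref(ref(tup3(map(char,unit),option(char),map(int,T)))) =?= T1.
Bind T1 := ref(ref(tup3(map(char,unit),option(char),map(int,T)))); no other remaining equation mentions T1.
Decompose ref/1: nat =?= string.
Clash: constants nat and string differ; no unifier exists.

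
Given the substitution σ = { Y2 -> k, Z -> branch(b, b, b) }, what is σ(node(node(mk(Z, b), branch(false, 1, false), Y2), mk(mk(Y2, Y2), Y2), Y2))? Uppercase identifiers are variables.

Replace each occurrence of Y2 with k.
Replace each occurrence of Z with branch(b, b, b).
Result: node(node(mk(branch(b, b, b), b), branch(false, 1, false), k), mk(mk(k, k), k), k).

node(node(mk(branch(b, b, b), b), branch(false, 1, false), k), mk(mk(k, k), k), k)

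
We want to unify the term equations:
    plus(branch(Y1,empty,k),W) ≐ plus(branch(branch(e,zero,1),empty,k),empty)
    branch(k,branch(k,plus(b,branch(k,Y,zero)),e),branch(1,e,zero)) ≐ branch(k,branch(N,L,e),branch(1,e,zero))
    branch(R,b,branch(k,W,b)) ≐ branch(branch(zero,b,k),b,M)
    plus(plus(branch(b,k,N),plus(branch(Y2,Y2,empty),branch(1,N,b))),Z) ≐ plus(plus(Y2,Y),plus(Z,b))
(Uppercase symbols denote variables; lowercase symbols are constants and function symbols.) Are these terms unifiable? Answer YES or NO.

Decompose plus/2: branch(Y1,empty,k) ≐ branch(branch(e,zero,1),empty,k),  W ≐ empty.
Decompose branch/3: Y1 ≐ branch(e,zero,1),  empty ≐ empty,  k ≐ k.
Bind Y1 := branch(e,zero,1); no other remaining equation mentions Y1.
Delete trivial equation empty ≐ empty.
Delete trivial equation k ≐ k.
Bind W := empty; substituting into the one remaining equation that mentions W gives: branch(R,b,branch(k,empty,b)) ≐ branch(branch(zero,b,k),b,M).
Decompose branch/3: k ≐ k,  branch(k,plus(b,branch(k,Y,zero)),e) ≐ branch(N,L,e),  branch(1,e,zero) ≐ branch(1,e,zero).
Delete trivial equation k ≐ k.
Decompose branch/3: k ≐ N,  plus(b,branch(k,Y,zero)) ≐ L,  e ≐ e.
Bind N := k; substituting into the one remaining equation that mentions N gives: plus(plus(branch(b,k,k),plus(branch(Y2,Y2,empty),branch(1,k,b))),Z) ≐ plus(plus(Y2,Y),plus(Z,b)).
Bind L := plus(b,branch(k,Y,zero)); no other remaining equation mentions L.
Delete trivial equation e ≐ e.
Delete trivial equation branch(1,e,zero) ≐ branch(1,e,zero).
Decompose branch/3: R ≐ branch(zero,b,k),  b ≐ b,  branch(k,empty,b) ≐ M.
Bind R := branch(zero,b,k); no other remaining equation mentions R.
Delete trivial equation b ≐ b.
Bind M := branch(k,empty,b); no other remaining equation mentions M.
Decompose plus/2: plus(branch(b,k,k),plus(branch(Y2,Y2,empty),branch(1,k,b))) ≐ plus(Y2,Y),  Z ≐ plus(Z,b).
Decompose plus/2: branch(b,k,k) ≐ Y2,  plus(branch(Y2,Y2,empty),branch(1,k,b)) ≐ Y.
Bind Y2 := branch(b,k,k); substituting into the one remaining equation that mentions Y2 gives: plus(branch(branch(b,k,k),branch(b,k,k),empty),branch(1,k,b)) ≐ Y.
Bind Y := plus(branch(branch(b,k,k),branch(b,k,k),empty),branch(1,k,b)); no other remaining equation mentions Y. Substituting into the earlier binding gives L := plus(b,branch(k,plus(branch(branch(b,k,k),branch(b,k,k),empty),branch(1,k,b)),zero)).
Occurs check fails: Z occurs in plus(Z,b); the equation Z ≐ plus(Z,b) has no finite solution.

NO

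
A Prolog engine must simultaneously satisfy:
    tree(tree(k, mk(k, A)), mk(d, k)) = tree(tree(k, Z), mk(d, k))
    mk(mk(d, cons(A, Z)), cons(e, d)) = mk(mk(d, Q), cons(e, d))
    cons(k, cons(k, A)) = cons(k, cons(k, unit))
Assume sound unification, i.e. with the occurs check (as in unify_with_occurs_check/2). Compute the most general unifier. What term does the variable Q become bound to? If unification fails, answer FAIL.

Decompose tree/2: tree(k, mk(k, A)) = tree(k, Z),  mk(d, k) = mk(d, k).
Decompose tree/2: k = k,  mk(k, A) = Z.
Delete trivial equation k = k.
Bind Z := mk(k, A); substituting into the one remaining equation that mentions Z gives: mk(mk(d, cons(A, mk(k, A))), cons(e, d)) = mk(mk(d, Q), cons(e, d)).
Delete trivial equation mk(d, k) = mk(d, k).
Decompose mk/2: mk(d, cons(A, mk(k, A))) = mk(d, Q),  cons(e, d) = cons(e, d).
Decompose mk/2: d = d,  cons(A, mk(k, A)) = Q.
Delete trivial equation d = d.
Bind Q := cons(A, mk(k, A)); no other remaining equation mentions Q.
Delete trivial equation cons(e, d) = cons(e, d).
Decompose cons/2: k = k,  cons(k, A) = cons(k, unit).
Delete trivial equation k = k.
Decompose cons/2: k = k,  A = unit.
Delete trivial equation k = k.
Bind A := unit. Substituting into the earlier bindings gives Z := mk(k, unit), Q := cons(unit, mk(k, unit)).
MGU = { Z = mk(k, unit), Q = cons(unit, mk(k, unit)), A = unit }, so Q = cons(unit, mk(k, unit)).

cons(unit, mk(k, unit))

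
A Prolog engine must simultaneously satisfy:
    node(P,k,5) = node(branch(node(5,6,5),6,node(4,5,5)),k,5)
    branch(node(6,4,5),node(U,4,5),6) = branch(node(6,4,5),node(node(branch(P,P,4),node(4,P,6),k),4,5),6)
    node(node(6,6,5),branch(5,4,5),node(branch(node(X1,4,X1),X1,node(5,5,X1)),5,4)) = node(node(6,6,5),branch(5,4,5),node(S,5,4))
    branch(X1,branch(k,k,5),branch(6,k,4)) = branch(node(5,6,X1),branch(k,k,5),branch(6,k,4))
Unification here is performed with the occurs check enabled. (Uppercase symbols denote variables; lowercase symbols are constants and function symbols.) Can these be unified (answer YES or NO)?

Decompose node/3: P = branch(node(5,6,5),6,node(4,5,5)),  k = k,  5 = 5.
Bind P := branch(node(5,6,5),6,node(4,5,5)); substituting into the one remaining equation that mentions P gives: branch(node(6,4,5),node(U,4,5),6) = branch(node(6,4,5),node(node(branch(branch(node(5,6,5),6,node(4,5,5)),branch(node(5,6,5),6,node(4,5,5)),4),node(4,branch(node(5,6,5),6,node(4,5,5)),6),k),4,5),6).
Delete trivial equation k = k.
Delete trivial equation 5 = 5.
Decompose branch/3: node(6,4,5) = node(6,4,5),  node(U,4,5) = node(node(branch(branch(node(5,6,5),6,node(4,5,5)),branch(node(5,6,5),6,node(4,5,5)),4),node(4,branch(node(5,6,5),6,node(4,5,5)),6),k),4,5),  6 = 6.
Delete trivial equation node(6,4,5) = node(6,4,5).
Decompose node/3: U = node(branch(branch(node(5,6,5),6,node(4,5,5)),branch(node(5,6,5),6,node(4,5,5)),4),node(4,branch(node(5,6,5),6,node(4,5,5)),6),k),  4 = 4,  5 = 5.
Bind U := node(branch(branch(node(5,6,5),6,node(4,5,5)),branch(node(5,6,5),6,node(4,5,5)),4),node(4,branch(node(5,6,5),6,node(4,5,5)),6),k); no other remaining equation mentions U.
Delete trivial equation 4 = 4.
Delete trivial equation 5 = 5.
Delete trivial equation 6 = 6.
Decompose node/3: node(6,6,5) = node(6,6,5),  branch(5,4,5) = branch(5,4,5),  node(branch(node(X1,4,X1),X1,node(5,5,X1)),5,4) = node(S,5,4).
Delete trivial equation node(6,6,5) = node(6,6,5).
Delete trivial equation branch(5,4,5) = branch(5,4,5).
Decompose node/3: branch(node(X1,4,X1),X1,node(5,5,X1)) = S,  5 = 5,  4 = 4.
Bind S := branch(node(X1,4,X1),X1,node(5,5,X1)); no other remaining equation mentions S.
Delete trivial equation 5 = 5.
Delete trivial equation 4 = 4.
Decompose branch/3: X1 = node(5,6,X1),  branch(k,k,5) = branch(k,k,5),  branch(6,k,4) = branch(6,k,4).
Occurs check fails: X1 occurs in node(5,6,X1); the equation X1 = node(5,6,X1) has no finite solution.

NO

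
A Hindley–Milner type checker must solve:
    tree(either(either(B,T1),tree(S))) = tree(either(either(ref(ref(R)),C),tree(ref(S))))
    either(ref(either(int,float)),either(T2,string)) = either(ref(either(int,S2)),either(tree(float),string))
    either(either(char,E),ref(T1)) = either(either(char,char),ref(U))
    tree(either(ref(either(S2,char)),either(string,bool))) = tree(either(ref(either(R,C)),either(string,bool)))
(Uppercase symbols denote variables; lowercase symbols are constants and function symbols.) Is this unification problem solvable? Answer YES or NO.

Decompose tree/1: either(either(B,T1),tree(S)) = either(either(ref(ref(R)),C),tree(ref(S))).
Decompose either/2: either(B,T1) = either(ref(ref(R)),C),  tree(S) = tree(ref(S)).
Decompose either/2: B = ref(ref(R)),  T1 = C.
Bind B := ref(ref(R)); no other remaining equation mentions B.
Bind T1 := C; substituting into the one remaining equation that mentions T1 gives: either(either(char,E),ref(C)) = either(either(char,char),ref(U)).
Decompose tree/1: S = ref(S).
Occurs check fails: S occurs in ref(S); the equation S = ref(S) has no finite solution.

NO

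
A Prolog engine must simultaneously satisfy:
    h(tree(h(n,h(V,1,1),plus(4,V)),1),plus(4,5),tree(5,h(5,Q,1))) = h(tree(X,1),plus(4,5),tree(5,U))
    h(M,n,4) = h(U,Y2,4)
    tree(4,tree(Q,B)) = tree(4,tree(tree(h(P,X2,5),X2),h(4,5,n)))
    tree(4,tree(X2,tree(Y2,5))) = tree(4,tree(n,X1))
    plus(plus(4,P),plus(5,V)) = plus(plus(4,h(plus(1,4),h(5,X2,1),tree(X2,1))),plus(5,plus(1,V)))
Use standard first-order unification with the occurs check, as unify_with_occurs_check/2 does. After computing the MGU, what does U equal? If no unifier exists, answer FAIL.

FAIL

Decompose h/3: tree(h(n,h(V,1,1),plus(4,V)),1) = tree(X,1),  plus(4,5) = plus(4,5),  tree(5,h(5,Q,1)) = tree(5,U).
Decompose tree/2: h(n,h(V,1,1),plus(4,V)) = X,  1 = 1.
Bind X := h(n,h(V,1,1),plus(4,V)); no other remaining equation mentions X.
Delete trivial equation 1 = 1.
Delete trivial equation plus(4,5) = plus(4,5).
Decompose tree/2: 5 = 5,  h(5,Q,1) = U.
Delete trivial equation 5 = 5.
Bind U := h(5,Q,1); substituting into the one remaining equation that mentions U gives: h(M,n,4) = h(h(5,Q,1),Y2,4).
Decompose h/3: M = h(5,Q,1),  n = Y2,  4 = 4.
Bind M := h(5,Q,1); no other remaining equation mentions M.
Bind Y2 := n; substituting into the one remaining equation that mentions Y2 gives: tree(4,tree(X2,tree(n,5))) = tree(4,tree(n,X1)).
Delete trivial equation 4 = 4.
Decompose tree/2: 4 = 4,  tree(Q,B) = tree(tree(h(P,X2,5),X2),h(4,5,n)).
Delete trivial equation 4 = 4.
Decompose tree/2: Q = tree(h(P,X2,5),X2),  B = h(4,5,n).
Bind Q := tree(h(P,X2,5),X2); no other remaining equation mentions Q. Substituting into the earlier bindings gives U := h(5,tree(h(P,X2,5),X2),1), M := h(5,tree(h(P,X2,5),X2),1).
Bind B := h(4,5,n); no other remaining equation mentions B.
Decompose tree/2: 4 = 4,  tree(X2,tree(n,5)) = tree(n,X1).
Delete trivial equation 4 = 4.
Decompose tree/2: X2 = n,  tree(n,5) = X1.
Bind X2 := n; substituting into the one remaining equation that mentions X2 gives: plus(plus(4,P),plus(5,V)) = plus(plus(4,h(plus(1,4),h(5,n,1),tree(n,1))),plus(5,plus(1,V))). Substituting into the earlier bindings gives U := h(5,tree(h(P,n,5),n),1), M := h(5,tree(h(P,n,5),n),1), Q := tree(h(P,n,5),n).
Bind X1 := tree(n,5); no other remaining equation mentions X1.
Decompose plus/2: plus(4,P) = plus(4,h(plus(1,4),h(5,n,1),tree(n,1))),  plus(5,V) = plus(5,plus(1,V)).
Decompose plus/2: 4 = 4,  P = h(plus(1,4),h(5,n,1),tree(n,1)).
Delete trivial equation 4 = 4.
Bind P := h(plus(1,4),h(5,n,1),tree(n,1)); no other remaining equation mentions P. Substituting into the earlier bindings gives U := h(5,tree(h(h(plus(1,4),h(5,n,1),tree(n,1)),n,5),n),1), M := h(5,tree(h(h(plus(1,4),h(5,n,1),tree(n,1)),n,5),n),1), Q := tree(h(h(plus(1,4),h(5,n,1),tree(n,1)),n,5),n).
Decompose plus/2: 5 = 5,  V = plus(1,V).
Delete trivial equation 5 = 5.
Occurs check fails: V occurs in plus(1,V); the equation V = plus(1,V) has no finite solution.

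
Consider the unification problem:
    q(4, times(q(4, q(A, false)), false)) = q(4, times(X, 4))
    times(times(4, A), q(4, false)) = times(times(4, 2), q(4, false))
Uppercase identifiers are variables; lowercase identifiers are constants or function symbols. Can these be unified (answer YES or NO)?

Decompose q/2: 4 = 4,  times(q(4, q(A, false)), false) = times(X, 4).
Delete trivial equation 4 = 4.
Decompose times/2: q(4, q(A, false)) = X,  false = 4.
Bind X := q(4, q(A, false)); no other remaining equation mentions X.
Clash: constants false and 4 differ; no unifier exists.

NO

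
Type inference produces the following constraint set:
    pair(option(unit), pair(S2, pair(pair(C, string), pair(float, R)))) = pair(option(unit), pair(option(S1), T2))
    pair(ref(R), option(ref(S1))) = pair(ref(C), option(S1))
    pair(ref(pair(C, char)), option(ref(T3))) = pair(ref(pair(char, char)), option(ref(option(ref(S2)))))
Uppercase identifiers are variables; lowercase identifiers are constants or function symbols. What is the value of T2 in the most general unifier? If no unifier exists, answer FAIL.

FAIL

Decompose pair/2: option(unit) = option(unit),  pair(S2, pair(pair(C, string), pair(float, R))) = pair(option(S1), T2).
Delete trivial equation option(unit) = option(unit).
Decompose pair/2: S2 = option(S1),  pair(pair(C, string), pair(float, R)) = T2.
Bind S2 := option(S1); substituting into the one remaining equation that mentions S2 gives: pair(ref(pair(C, char)), option(ref(T3))) = pair(ref(pair(char, char)), option(ref(option(ref(option(S1)))))).
Bind T2 := pair(pair(C, string), pair(float, R)); no other remaining equation mentions T2.
Decompose pair/2: ref(R) = ref(C),  option(ref(S1)) = option(S1).
Decompose ref/1: R = C.
Bind R := C; no other remaining equation mentions R. Substituting into the earlier binding gives T2 := pair(pair(C, string), pair(float, C)).
Decompose option/1: ref(S1) = S1.
Occurs check fails: S1 occurs in ref(S1); the equation S1 = ref(S1) has no finite solution.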